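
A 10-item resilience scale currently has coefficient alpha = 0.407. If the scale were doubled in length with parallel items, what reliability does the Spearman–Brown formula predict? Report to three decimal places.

Length factor m = 2
α' = m·α / (1 + (m−1)·α)
   = 2 × 0.407 / (1 + (2 − 1) × 0.407)
   = 0.8140 / 1.4070 = 0.579

predicted reliability = 0.579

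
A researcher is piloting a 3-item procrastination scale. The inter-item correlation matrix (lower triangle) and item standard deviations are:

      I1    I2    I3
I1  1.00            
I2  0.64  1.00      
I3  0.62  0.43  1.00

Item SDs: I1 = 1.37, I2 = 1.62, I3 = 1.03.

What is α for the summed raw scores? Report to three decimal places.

Σσ²ᵢ = 1.37² + 1.62² + 1.03² = 5.5622
Covariances σ_ij = r_ij · s_i · s_j:
  σ(I1,I2) = 0.64 × 1.37 × 1.62 = 1.4204
  σ(I1,I3) = 0.62 × 1.37 × 1.03 = 0.8749
  σ(I2,I3) = 0.43 × 1.62 × 1.03 = 0.7175
σ²_T = Σσ²ᵢ + 2·Σσ_ij = 5.5622 + 2 × 3.0128 = 11.5878
α = (3/2)·(1 − 5.5622/11.5878) = 0.780

α = 0.780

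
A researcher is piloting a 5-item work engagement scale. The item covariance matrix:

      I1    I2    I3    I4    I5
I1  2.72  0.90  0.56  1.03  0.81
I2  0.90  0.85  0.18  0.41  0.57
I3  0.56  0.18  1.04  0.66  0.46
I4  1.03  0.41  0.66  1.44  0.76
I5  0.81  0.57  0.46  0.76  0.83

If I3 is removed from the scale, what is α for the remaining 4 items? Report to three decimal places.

Remaining items: I1, I2, I4, I5 (k = 4).
Σσ²ᵢ = 2.72 + 0.85 + 1.44 + 0.83 = 5.84
Var(T) = 5.84 + 2 × 4.48 = 14.80
α (item deleted) = (4/3)·(1 − 5.84/14.80) = 0.807

α = 0.807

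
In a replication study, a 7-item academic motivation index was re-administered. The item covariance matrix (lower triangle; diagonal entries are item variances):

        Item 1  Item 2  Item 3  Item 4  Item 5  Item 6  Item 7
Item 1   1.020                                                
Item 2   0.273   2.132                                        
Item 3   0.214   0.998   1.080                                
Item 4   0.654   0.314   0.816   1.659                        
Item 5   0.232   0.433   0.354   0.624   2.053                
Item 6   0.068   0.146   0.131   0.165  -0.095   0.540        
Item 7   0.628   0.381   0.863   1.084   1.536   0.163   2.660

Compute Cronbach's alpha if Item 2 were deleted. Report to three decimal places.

Remaining items: Item 1, Item 3, Item 4, Item 5, Item 6, Item 7 (k = 6).
ΣVar(i) = 1.020 + 1.080 + 1.659 + 2.053 + 0.540 + 2.660 = 9.012
Var(T) = 9.012 + 2 × 7.437 = 23.886
α (item deleted) = (6/5)·(1 − 9.012/23.886) = 0.747

Cronbach's alpha = 0.747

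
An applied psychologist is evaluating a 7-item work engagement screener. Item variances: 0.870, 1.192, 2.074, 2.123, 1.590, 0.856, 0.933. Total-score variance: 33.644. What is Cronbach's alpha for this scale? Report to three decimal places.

sum of item variances = 0.870 + 1.192 + 2.074 + 2.123 + 1.590 + 0.856 + 0.933 = 9.638
α = (k/(k−1))·(1 − sum of item variances/σ²_total) = (7/6)·(1 − 9.638/33.644) = 0.832

α = 0.832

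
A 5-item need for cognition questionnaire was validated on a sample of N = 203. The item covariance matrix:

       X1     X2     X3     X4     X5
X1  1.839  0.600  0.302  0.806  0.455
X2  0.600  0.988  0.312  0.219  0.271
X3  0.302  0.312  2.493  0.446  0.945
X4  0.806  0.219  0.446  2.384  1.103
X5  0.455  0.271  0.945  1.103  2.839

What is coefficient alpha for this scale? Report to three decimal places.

α = 0.636

Σσᵢ² = 1.839 + 0.988 + 2.493 + 2.384 + 2.839 = 10.543
Sum of the distinct covariances = 5.459
σ²_total = 10.543 + 2 × 5.459 = 21.461
α = (k/(k−1))·(1 − Σσᵢ²/σ²_total) = (5/4)·(1 − 10.543/21.461) = 0.636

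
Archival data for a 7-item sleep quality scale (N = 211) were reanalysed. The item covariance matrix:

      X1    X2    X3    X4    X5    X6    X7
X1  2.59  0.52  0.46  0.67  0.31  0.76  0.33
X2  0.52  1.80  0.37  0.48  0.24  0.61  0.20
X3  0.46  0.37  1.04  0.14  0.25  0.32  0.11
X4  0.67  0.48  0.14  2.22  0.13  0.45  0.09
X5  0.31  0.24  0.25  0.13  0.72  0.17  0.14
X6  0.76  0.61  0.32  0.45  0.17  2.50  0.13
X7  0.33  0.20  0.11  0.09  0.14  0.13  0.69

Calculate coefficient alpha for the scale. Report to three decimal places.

α = 0.634

Σσ²ᵢ = 2.59 + 1.80 + 1.04 + 2.22 + 0.72 + 2.50 + 0.69 = 11.56
Sum of off-diagonal covariances = 6.88
σ²_T = 11.56 + 2 × 6.88 = 25.32
α = (k/(k−1))·(1 − Σσ²ᵢ/σ²_T) = (7/6)·(1 − 11.56/25.32) = 0.634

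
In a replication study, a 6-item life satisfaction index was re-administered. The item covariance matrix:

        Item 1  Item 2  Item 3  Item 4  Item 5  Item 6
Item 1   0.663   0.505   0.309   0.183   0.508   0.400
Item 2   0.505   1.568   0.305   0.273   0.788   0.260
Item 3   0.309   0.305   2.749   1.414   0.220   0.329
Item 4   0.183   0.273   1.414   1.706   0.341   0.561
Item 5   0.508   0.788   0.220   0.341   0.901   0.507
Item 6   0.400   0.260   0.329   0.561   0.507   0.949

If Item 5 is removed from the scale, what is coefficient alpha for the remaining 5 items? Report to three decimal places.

α = 0.679

Remaining items: Item 1, Item 2, Item 3, Item 4, Item 6 (k = 5).
Σσ²ᵢ = 0.663 + 1.568 + 2.749 + 1.706 + 0.949 = 7.635
total variance = 7.635 + 2 × 4.539 = 16.713
α (item deleted) = (5/4)·(1 − 7.635/16.713) = 0.679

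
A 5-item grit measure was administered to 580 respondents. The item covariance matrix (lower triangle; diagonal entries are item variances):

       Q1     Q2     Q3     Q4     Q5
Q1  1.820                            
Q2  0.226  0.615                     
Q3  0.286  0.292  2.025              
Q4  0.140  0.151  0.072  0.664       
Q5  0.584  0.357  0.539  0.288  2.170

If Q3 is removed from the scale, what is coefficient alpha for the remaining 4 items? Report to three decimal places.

α = 0.531

Remaining items: Q1, Q2, Q4, Q5 (k = 4).
Σσᵢ² = 1.820 + 0.615 + 0.664 + 2.170 = 5.269
σ²_total = 5.269 + 2 × 1.746 = 8.761
α (item deleted) = (4/3)·(1 − 5.269/8.761) = 0.531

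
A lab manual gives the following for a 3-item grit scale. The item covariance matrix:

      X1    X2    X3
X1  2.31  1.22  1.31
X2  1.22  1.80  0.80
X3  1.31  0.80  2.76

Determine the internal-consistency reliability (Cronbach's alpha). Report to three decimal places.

sum of item variances = 2.31 + 1.80 + 2.76 = 6.87
Σ_{i<j} σ_ij = 3.33
Var(T) = 6.87 + 2 × 3.33 = 13.53
α = (k/(k−1))·(1 − sum of item variances/Var(T)) = (3/2)·(1 − 6.87/13.53) = 0.738

α = 0.738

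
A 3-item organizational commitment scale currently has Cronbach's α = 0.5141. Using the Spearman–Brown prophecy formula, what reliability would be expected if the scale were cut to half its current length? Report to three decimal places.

predicted reliability = 0.346

Length factor m = 1/2
α' = m·α / (1 − (1−m)·α)
   = 1/2 × 0.5141 / (1 − (1 − 1/2) × 0.5141)
   = 0.2571 / 0.7429 = 0.346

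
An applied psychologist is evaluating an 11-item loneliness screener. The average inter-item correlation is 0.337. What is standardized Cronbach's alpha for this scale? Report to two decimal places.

standardized Cronbach's alpha = 0.85

Standardized α = k·r̄ / (1 + (k−1)·r̄) = 11 × 0.337 / (1 + 10 × 0.337)
  = 3.7070 / 4.3700 = 0.85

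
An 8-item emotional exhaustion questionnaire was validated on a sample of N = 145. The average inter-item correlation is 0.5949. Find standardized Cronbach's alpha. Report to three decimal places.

Standardized α = k·r̄ / (1 + (k−1)·r̄) = 8 × 0.5949 / (1 + 7 × 0.5949)
  = 4.7592 / 5.1643 = 0.922

standardized Cronbach's alpha = 0.922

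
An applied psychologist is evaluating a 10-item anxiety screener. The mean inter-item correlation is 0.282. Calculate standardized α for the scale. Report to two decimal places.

Standardized α = k·r̄ / (1 + (k−1)·r̄) = 10 × 0.282 / (1 + 9 × 0.282)
  = 2.8200 / 3.5380 = 0.80

α = 0.80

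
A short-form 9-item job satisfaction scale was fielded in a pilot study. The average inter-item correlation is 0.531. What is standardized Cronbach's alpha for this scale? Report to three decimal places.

α = 0.911

Standardized α = k·r̄ / (1 + (k−1)·r̄) = 9 × 0.531 / (1 + 8 × 0.531)
  = 4.7790 / 5.2480 = 0.911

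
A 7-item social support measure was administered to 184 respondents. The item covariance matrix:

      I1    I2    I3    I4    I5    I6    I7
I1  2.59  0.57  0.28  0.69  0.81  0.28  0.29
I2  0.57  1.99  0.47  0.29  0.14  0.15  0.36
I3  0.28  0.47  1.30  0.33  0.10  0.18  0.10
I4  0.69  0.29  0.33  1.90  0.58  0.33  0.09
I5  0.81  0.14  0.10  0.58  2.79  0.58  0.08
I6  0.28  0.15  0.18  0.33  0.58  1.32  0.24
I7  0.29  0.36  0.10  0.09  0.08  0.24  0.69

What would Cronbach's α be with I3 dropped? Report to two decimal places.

Remaining items: I1, I2, I4, I5, I6, I7 (k = 6).
sum of item variances = 2.59 + 1.99 + 1.90 + 2.79 + 1.32 + 0.69 = 11.28
σ²_total = 11.28 + 2 × 5.48 = 22.24
α (item deleted) = (6/5)·(1 − 11.28/22.24) = 0.59

Cronbach's α = 0.59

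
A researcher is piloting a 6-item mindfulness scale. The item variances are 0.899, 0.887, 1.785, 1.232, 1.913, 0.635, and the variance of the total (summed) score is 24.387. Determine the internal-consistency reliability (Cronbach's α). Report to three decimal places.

Σσᵢ² = 0.899 + 0.887 + 1.785 + 1.232 + 1.913 + 0.635 = 7.351
α = (k/(k−1))·(1 − Σσᵢ²/σ²_total) = (6/5)·(1 − 7.351/24.387) = 0.838

α = 0.838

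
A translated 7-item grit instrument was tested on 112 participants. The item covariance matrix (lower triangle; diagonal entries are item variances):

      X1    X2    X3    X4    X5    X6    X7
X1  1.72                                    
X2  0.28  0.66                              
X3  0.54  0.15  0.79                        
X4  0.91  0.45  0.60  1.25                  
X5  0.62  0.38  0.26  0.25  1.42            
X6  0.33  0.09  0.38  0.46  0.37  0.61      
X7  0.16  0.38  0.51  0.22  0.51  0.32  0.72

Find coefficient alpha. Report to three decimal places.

α = 0.811

sum of item variances = 1.72 + 0.66 + 0.79 + 1.25 + 1.42 + 0.61 + 0.72 = 7.17
Sum of the distinct covariances = 8.17
Var(T) = 7.17 + 2 × 8.17 = 23.51
α = (k/(k−1))·(1 − sum of item variances/Var(T)) = (7/6)·(1 − 7.17/23.51) = 0.811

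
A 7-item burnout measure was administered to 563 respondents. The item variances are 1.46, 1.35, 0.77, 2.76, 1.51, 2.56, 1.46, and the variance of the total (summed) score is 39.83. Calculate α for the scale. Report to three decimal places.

α = 0.819

Σσᵢ² = 1.46 + 1.35 + 0.77 + 2.76 + 1.51 + 2.56 + 1.46 = 11.87
α = (k/(k−1))·(1 − Σσᵢ²/total variance) = (7/6)·(1 − 11.87/39.83) = 0.819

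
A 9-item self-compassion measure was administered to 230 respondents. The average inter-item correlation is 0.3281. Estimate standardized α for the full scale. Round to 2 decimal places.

standardized α = 0.81

Standardized α = k·r̄ / (1 + (k−1)·r̄) = 9 × 0.3281 / (1 + 8 × 0.3281)
  = 2.9529 / 3.6248 = 0.81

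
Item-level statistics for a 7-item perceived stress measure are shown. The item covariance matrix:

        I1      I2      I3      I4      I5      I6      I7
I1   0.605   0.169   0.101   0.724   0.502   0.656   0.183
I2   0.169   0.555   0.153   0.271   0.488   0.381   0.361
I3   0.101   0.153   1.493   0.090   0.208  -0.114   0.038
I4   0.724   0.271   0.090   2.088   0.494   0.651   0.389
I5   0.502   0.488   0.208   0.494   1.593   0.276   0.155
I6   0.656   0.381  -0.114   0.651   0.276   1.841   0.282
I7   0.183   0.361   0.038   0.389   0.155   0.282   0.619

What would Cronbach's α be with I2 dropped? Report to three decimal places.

α = 0.635

Remaining items: I1, I3, I4, I5, I6, I7 (k = 6).
ΣVar(i) = 0.605 + 1.493 + 2.088 + 1.593 + 1.841 + 0.619 = 8.239
σ²_T = 8.239 + 2 × 4.635 = 17.509
α (item deleted) = (6/5)·(1 − 8.239/17.509) = 0.635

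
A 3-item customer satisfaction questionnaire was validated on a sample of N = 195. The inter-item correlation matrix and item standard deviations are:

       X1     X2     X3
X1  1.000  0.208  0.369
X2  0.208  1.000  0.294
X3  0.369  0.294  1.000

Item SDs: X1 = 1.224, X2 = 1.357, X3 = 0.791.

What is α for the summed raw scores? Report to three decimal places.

Σσ²ᵢ = 1.224² + 1.357² + 0.791² = 3.9653
Covariances σ_ij = r_ij · s_i · s_j:
  σ(X1,X2) = 0.208 × 1.224 × 1.357 = 0.3455
  σ(X1,X3) = 0.369 × 1.224 × 0.791 = 0.3573
  σ(X2,X3) = 0.294 × 1.357 × 0.791 = 0.3156
σ²_T = Σσ²ᵢ + 2·Σσ_ij = 3.9653 + 2 × 1.0184 = 6.0021
α = (3/2)·(1 − 3.9653/6.0021) = 0.509

α = 0.509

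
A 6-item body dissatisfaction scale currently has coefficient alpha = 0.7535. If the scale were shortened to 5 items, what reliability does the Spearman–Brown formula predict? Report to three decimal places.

Length factor m = 5/6 = 0.8333
α' = m·α / (1 − (1−m)·α)
   = 5/6 × 0.7535 / (1 − (1 − 5/6) × 0.7535)
   = 0.6279 / 0.8744 = 0.718

predicted reliability = 0.718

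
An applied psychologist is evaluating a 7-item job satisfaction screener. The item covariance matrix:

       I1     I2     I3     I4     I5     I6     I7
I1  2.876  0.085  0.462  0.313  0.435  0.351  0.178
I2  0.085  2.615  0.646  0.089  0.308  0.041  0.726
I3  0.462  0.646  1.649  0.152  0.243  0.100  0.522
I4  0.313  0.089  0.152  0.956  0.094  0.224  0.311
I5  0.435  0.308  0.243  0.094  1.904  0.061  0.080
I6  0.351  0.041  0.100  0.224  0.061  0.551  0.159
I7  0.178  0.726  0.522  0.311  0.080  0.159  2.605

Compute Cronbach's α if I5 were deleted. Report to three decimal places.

Cronbach's α = 0.524

Remaining items: I1, I2, I3, I4, I6, I7 (k = 6).
Σσ²ᵢ = 2.876 + 2.615 + 1.649 + 0.956 + 0.551 + 2.605 = 11.252
total variance = 11.252 + 2 × 4.359 = 19.970
α (item deleted) = (6/5)·(1 − 11.252/19.970) = 0.524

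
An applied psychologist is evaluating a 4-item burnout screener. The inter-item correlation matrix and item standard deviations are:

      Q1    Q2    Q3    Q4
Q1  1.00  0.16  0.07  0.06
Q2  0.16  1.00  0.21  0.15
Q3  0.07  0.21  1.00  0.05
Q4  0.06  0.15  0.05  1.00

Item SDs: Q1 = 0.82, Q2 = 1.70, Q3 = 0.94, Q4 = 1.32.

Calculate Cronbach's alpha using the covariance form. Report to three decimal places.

α = 0.344

Σσ²ᵢ = 0.82² + 1.70² + 0.94² + 1.32² = 6.1884
Covariances σ_ij = r_ij · s_i · s_j:
  σ(Q1,Q2) = 0.16 × 0.82 × 1.70 = 0.2230
  σ(Q1,Q3) = 0.07 × 0.82 × 0.94 = 0.0540
  σ(Q1,Q4) = 0.06 × 0.82 × 1.32 = 0.0649
  σ(Q2,Q3) = 0.21 × 1.70 × 0.94 = 0.3356
  σ(Q2,Q4) = 0.15 × 1.70 × 1.32 = 0.3366
  σ(Q3,Q4) = 0.05 × 0.94 × 1.32 = 0.0620
σ²_T = Σσ²ᵢ + 2·Σσ_ij = 6.1884 + 2 × 1.0761 = 8.3406
α = (4/3)·(1 − 6.1884/8.3406) = 0.344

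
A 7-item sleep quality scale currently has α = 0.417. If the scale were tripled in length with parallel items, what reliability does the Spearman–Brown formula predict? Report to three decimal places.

predicted reliability = 0.682

Length factor m = 3
α' = m·α / (1 + (m−1)·α)
   = 3 × 0.417 / (1 + (3 − 1) × 0.417)
   = 1.2510 / 1.8340 = 0.682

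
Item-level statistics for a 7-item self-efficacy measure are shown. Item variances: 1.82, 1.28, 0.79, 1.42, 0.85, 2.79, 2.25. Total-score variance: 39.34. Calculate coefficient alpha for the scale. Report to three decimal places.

α = 0.835

Σσᵢ² = 1.82 + 1.28 + 0.79 + 1.42 + 0.85 + 2.79 + 2.25 = 11.20
α = (k/(k−1))·(1 − Σσᵢ²/σ²_T) = (7/6)·(1 − 11.20/39.34) = 0.835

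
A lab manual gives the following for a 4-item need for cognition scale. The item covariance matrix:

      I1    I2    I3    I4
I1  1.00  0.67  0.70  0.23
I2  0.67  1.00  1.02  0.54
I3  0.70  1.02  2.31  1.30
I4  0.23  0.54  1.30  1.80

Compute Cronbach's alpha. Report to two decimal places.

Σσᵢ² = 1.00 + 1.00 + 2.31 + 1.80 = 6.11
Sum of off-diagonal covariances = 4.46
σ²_total = 6.11 + 2 × 4.46 = 15.03
α = (k/(k−1))·(1 − Σσᵢ²/σ²_total) = (4/3)·(1 − 6.11/15.03) = 0.79

Cronbach's alpha = 0.79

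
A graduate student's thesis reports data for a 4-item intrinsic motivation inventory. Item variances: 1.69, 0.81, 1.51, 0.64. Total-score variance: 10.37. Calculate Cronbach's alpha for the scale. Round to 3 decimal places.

α = 0.735

Σσᵢ² = 1.69 + 0.81 + 1.51 + 0.64 = 4.65
α = (k/(k−1))·(1 − Σσᵢ²/σ²_total) = (4/3)·(1 − 4.65/10.37) = 0.735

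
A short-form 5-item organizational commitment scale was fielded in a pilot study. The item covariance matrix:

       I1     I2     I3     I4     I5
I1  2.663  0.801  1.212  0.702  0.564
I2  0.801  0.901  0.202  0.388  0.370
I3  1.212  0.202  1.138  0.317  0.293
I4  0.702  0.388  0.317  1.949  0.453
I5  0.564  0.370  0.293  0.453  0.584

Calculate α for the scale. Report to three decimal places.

α = 0.743

sum of item variances = 2.663 + 0.901 + 1.138 + 1.949 + 0.584 = 7.235
Sum of the distinct covariances = 5.302
σ²_T = 7.235 + 2 × 5.302 = 17.839
α = (k/(k−1))·(1 − sum of item variances/σ²_T) = (5/4)·(1 − 7.235/17.839) = 0.743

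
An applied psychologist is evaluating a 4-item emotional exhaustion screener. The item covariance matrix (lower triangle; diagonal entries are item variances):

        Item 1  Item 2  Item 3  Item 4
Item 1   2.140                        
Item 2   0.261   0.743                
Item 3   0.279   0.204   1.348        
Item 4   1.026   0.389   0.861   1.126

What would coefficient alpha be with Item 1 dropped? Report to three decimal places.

Remaining items: Item 2, Item 3, Item 4 (k = 3).
sum of item variances = 0.743 + 1.348 + 1.126 = 3.217
total variance = 3.217 + 2 × 1.454 = 6.125
α (item deleted) = (3/2)·(1 − 3.217/6.125) = 0.712

coefficient alpha = 0.712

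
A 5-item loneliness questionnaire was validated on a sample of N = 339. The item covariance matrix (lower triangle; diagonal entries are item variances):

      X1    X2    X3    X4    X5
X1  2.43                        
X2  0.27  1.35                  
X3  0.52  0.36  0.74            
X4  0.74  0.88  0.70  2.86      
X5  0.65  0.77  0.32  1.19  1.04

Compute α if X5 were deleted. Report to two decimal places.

α = 0.65

Remaining items: X1, X2, X3, X4 (k = 4).
sum of item variances = 2.43 + 1.35 + 0.74 + 2.86 = 7.38
σ²_total = 7.38 + 2 × 3.47 = 14.32
α (item deleted) = (4/3)·(1 − 7.38/14.32) = 0.65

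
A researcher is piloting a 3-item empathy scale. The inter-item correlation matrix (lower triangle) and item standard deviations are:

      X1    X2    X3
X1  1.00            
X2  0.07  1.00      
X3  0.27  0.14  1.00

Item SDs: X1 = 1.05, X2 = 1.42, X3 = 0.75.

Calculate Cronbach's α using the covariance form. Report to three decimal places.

Σσ²ᵢ = 1.05² + 1.42² + 0.75² = 3.6814
Covariances σ_ij = r_ij · s_i · s_j:
  σ(X1,X2) = 0.07 × 1.05 × 1.42 = 0.1044
  σ(X1,X3) = 0.27 × 1.05 × 0.75 = 0.2126
  σ(X2,X3) = 0.14 × 1.42 × 0.75 = 0.1491
σ²_T = Σσ²ᵢ + 2·Σσ_ij = 3.6814 + 2 × 0.4661 = 4.6136
α = (3/2)·(1 − 3.6814/4.6136) = 0.303

α = 0.303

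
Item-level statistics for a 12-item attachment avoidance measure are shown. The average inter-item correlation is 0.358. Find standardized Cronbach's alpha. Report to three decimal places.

standardized Cronbach's alpha = 0.870

Standardized α = k·r̄ / (1 + (k−1)·r̄) = 12 × 0.358 / (1 + 11 × 0.358)
  = 4.2960 / 4.9380 = 0.870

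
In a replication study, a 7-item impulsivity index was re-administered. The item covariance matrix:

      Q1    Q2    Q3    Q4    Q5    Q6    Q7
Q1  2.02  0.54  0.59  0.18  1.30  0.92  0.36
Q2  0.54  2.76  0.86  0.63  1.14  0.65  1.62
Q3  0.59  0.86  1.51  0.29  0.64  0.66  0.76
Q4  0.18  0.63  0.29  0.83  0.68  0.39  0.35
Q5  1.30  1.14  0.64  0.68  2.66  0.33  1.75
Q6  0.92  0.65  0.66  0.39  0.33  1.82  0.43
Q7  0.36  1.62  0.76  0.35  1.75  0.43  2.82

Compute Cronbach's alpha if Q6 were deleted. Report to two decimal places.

Cronbach's alpha = 0.78

Remaining items: Q1, Q2, Q3, Q4, Q5, Q7 (k = 6).
sum of item variances = 2.02 + 2.76 + 1.51 + 0.83 + 2.66 + 2.82 = 12.60
total variance = 12.60 + 2 × 11.69 = 35.98
α (item deleted) = (6/5)·(1 − 12.60/35.98) = 0.78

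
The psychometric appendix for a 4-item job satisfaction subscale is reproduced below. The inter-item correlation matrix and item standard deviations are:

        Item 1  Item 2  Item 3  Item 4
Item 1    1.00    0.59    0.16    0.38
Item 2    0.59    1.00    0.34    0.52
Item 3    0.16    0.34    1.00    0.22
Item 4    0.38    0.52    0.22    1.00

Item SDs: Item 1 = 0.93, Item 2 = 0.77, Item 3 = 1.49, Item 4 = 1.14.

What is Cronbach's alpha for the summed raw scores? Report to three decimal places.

α = 0.636

Σσ²ᵢ = 0.93² + 0.77² + 1.49² + 1.14² = 4.9775
Covariances σ_ij = r_ij · s_i · s_j:
  σ(Item 1,Item 2) = 0.59 × 0.93 × 0.77 = 0.4225
  σ(Item 1,Item 3) = 0.16 × 0.93 × 1.49 = 0.2217
  σ(Item 1,Item 4) = 0.38 × 0.93 × 1.14 = 0.4029
  σ(Item 2,Item 3) = 0.34 × 0.77 × 1.49 = 0.3901
  σ(Item 2,Item 4) = 0.52 × 0.77 × 1.14 = 0.4565
  σ(Item 3,Item 4) = 0.22 × 1.49 × 1.14 = 0.3737
σ²_T = Σσ²ᵢ + 2·Σσ_ij = 4.9775 + 2 × 2.2674 = 9.5123
α = (4/3)·(1 − 4.9775/9.5123) = 0.636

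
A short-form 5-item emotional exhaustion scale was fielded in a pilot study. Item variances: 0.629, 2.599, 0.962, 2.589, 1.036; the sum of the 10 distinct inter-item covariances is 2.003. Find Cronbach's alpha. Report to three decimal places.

sum of item variances = 0.629 + 2.599 + 0.962 + 2.589 + 1.036 = 7.815
Sum of distinct covariances = 2.003
total variance = sum of item variances + 2·Σcov = 7.815 + 2 × 2.003 = 11.821
α = (5/4)·(1 − 7.815/11.821) = 0.424

α = 0.424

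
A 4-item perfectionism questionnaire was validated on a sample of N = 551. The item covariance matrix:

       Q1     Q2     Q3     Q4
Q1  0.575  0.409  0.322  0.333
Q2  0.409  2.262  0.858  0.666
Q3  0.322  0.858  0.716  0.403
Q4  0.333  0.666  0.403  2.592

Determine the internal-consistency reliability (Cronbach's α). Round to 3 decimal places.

Cronbach's α = 0.658

Σσ²ᵢ = 0.575 + 2.262 + 0.716 + 2.592 = 6.145
Sum of off-diagonal covariances = 2.991
total variance = 6.145 + 2 × 2.991 = 12.127
α = (k/(k−1))·(1 − Σσ²ᵢ/total variance) = (4/3)·(1 − 6.145/12.127) = 0.658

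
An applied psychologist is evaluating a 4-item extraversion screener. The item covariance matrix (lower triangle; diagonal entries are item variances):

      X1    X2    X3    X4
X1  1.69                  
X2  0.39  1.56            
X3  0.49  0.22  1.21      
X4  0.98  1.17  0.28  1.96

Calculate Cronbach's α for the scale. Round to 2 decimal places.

α = 0.70

sum of item variances = 1.69 + 1.56 + 1.21 + 1.96 = 6.42
Σ_{i<j} σ_ij = 3.53
Var(T) = 6.42 + 2 × 3.53 = 13.48
α = (k/(k−1))·(1 − sum of item variances/Var(T)) = (4/3)·(1 − 6.42/13.48) = 0.70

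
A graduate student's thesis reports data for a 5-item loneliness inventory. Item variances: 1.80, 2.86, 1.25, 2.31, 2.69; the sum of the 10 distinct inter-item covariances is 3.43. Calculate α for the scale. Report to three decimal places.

α = 0.483

sum of item variances = 1.80 + 2.86 + 1.25 + 2.31 + 2.69 = 10.91
Sum of distinct covariances = 3.43
σ²_total = sum of item variances + 2·Σcov = 10.91 + 2 × 3.43 = 17.77
α = (5/4)·(1 − 10.91/17.77) = 0.483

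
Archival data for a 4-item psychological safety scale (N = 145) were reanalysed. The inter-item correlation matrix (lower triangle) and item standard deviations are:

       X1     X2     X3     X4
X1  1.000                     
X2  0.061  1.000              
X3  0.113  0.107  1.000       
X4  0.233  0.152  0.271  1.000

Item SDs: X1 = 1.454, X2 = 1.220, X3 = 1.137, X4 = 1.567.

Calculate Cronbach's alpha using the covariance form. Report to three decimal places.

α = 0.430

Σσ²ᵢ = 1.454² + 1.220² + 1.137² + 1.567² = 7.3508
Covariances σ_ij = r_ij · s_i · s_j:
  σ(X1,X2) = 0.061 × 1.454 × 1.220 = 0.1082
  σ(X1,X3) = 0.113 × 1.454 × 1.137 = 0.1868
  σ(X1,X4) = 0.233 × 1.454 × 1.567 = 0.5309
  σ(X2,X3) = 0.107 × 1.220 × 1.137 = 0.1484
  σ(X2,X4) = 0.152 × 1.220 × 1.567 = 0.2906
  σ(X3,X4) = 0.271 × 1.137 × 1.567 = 0.4828
σ²_T = Σσ²ᵢ + 2·Σσ_ij = 7.3508 + 2 × 1.7477 = 10.8462
α = (4/3)·(1 − 7.3508/10.8462) = 0.430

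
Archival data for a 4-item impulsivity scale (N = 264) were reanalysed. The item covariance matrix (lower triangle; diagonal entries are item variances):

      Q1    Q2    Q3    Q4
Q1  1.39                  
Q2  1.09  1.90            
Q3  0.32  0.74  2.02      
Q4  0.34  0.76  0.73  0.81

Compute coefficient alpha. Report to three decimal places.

Σσ²ᵢ = 1.39 + 1.90 + 2.02 + 0.81 = 6.12
Sum of the distinct covariances = 3.98
Var(T) = 6.12 + 2 × 3.98 = 14.08
α = (k/(k−1))·(1 − Σσ²ᵢ/Var(T)) = (4/3)·(1 − 6.12/14.08) = 0.754

α = 0.754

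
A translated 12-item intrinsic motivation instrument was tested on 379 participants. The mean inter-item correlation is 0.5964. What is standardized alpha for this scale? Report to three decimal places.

Standardized α = k·r̄ / (1 + (k−1)·r̄) = 12 × 0.5964 / (1 + 11 × 0.5964)
  = 7.1568 / 7.5604 = 0.947

α = 0.947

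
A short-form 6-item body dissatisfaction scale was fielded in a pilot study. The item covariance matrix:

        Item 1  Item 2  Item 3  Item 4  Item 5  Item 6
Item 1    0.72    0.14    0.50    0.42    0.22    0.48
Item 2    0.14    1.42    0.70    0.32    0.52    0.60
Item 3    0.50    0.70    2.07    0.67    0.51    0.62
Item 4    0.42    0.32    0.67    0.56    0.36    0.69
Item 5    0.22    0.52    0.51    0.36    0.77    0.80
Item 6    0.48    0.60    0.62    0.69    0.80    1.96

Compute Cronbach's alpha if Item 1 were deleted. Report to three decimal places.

Remaining items: Item 2, Item 3, Item 4, Item 5, Item 6 (k = 5).
sum of item variances = 1.42 + 2.07 + 0.56 + 0.77 + 1.96 = 6.78
σ²_T = 6.78 + 2 × 5.79 = 18.36
α (item deleted) = (5/4)·(1 − 6.78/18.36) = 0.788

Cronbach's alpha = 0.788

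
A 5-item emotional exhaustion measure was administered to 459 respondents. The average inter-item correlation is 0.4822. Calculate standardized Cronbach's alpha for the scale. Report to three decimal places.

α = 0.823

Standardized α = k·r̄ / (1 + (k−1)·r̄) = 5 × 0.4822 / (1 + 4 × 0.4822)
  = 2.4110 / 2.9288 = 0.823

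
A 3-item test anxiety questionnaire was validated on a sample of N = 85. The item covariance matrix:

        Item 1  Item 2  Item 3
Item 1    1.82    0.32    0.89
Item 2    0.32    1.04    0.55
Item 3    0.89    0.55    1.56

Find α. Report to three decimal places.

Σσᵢ² = 1.82 + 1.04 + 1.56 = 4.42
Σ_{i<j} σ_ij = 1.76
Var(T) = 4.42 + 2 × 1.76 = 7.94
α = (k/(k−1))·(1 − Σσᵢ²/Var(T)) = (3/2)·(1 − 4.42/7.94) = 0.665

α = 0.665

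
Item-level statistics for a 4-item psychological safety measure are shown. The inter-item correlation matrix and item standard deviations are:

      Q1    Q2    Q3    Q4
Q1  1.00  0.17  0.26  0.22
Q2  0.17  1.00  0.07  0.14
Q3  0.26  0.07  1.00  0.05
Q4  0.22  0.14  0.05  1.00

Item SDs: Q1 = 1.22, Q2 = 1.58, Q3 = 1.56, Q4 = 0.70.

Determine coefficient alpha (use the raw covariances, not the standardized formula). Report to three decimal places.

Σσ²ᵢ = 1.22² + 1.58² + 1.56² + 0.70² = 6.9084
Covariances σ_ij = r_ij · s_i · s_j:
  σ(Q1,Q2) = 0.17 × 1.22 × 1.58 = 0.3277
  σ(Q1,Q3) = 0.26 × 1.22 × 1.56 = 0.4948
  σ(Q1,Q4) = 0.22 × 1.22 × 0.70 = 0.1879
  σ(Q2,Q3) = 0.07 × 1.58 × 1.56 = 0.1725
  σ(Q2,Q4) = 0.14 × 1.58 × 0.70 = 0.1548
  σ(Q3,Q4) = 0.05 × 1.56 × 0.70 = 0.0546
σ²_T = Σσ²ᵢ + 2·Σσ_ij = 6.9084 + 2 × 1.3923 = 9.6930
α = (4/3)·(1 − 6.9084/9.6930) = 0.383

coefficient alpha = 0.383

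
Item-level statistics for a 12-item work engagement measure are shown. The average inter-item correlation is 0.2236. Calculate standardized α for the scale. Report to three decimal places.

Standardized α = k·r̄ / (1 + (k−1)·r̄) = 12 × 0.2236 / (1 + 11 × 0.2236)
  = 2.6832 / 3.4596 = 0.776

α = 0.776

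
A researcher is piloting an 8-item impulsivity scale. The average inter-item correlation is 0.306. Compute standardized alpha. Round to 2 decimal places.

α = 0.78

Standardized α = k·r̄ / (1 + (k−1)·r̄) = 8 × 0.306 / (1 + 7 × 0.306)
  = 2.4480 / 3.1420 = 0.78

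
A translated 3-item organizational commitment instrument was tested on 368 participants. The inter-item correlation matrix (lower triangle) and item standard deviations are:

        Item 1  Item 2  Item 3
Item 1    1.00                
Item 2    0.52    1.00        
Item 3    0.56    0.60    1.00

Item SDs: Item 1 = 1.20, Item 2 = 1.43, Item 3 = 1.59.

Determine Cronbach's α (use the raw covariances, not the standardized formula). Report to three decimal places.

Σσ²ᵢ = 1.20² + 1.43² + 1.59² = 6.0130
Covariances σ_ij = r_ij · s_i · s_j:
  σ(Item 1,Item 2) = 0.52 × 1.20 × 1.43 = 0.8923
  σ(Item 1,Item 3) = 0.56 × 1.20 × 1.59 = 1.0685
  σ(Item 2,Item 3) = 0.60 × 1.43 × 1.59 = 1.3642
σ²_T = Σσ²ᵢ + 2·Σσ_ij = 6.0130 + 2 × 3.3250 = 12.6630
α = (3/2)·(1 − 6.0130/12.6630) = 0.788

Cronbach's α = 0.788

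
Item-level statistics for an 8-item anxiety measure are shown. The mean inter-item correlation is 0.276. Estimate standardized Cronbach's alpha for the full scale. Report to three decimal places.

α = 0.753

Standardized α = k·r̄ / (1 + (k−1)·r̄) = 8 × 0.276 / (1 + 7 × 0.276)
  = 2.2080 / 2.9320 = 0.753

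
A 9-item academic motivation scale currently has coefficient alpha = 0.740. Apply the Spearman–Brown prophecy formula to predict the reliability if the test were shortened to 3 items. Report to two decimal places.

Length factor m = 3/9 = 0.3333
α' = m·α / (1 − (1−m)·α)
   = 3/9 × 0.740 / (1 − (1 − 3/9) × 0.740)
   = 0.2467 / 0.5067 = 0.49

predicted reliability = 0.49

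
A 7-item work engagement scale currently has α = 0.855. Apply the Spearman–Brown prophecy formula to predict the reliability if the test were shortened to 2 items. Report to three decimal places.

predicted reliability = 0.628

Length factor m = 2/7 = 0.2857
α' = m·α / (1 − (1−m)·α)
   = 2/7 × 0.855 / (1 − (1 − 2/7) × 0.855)
   = 0.2443 / 0.3893 = 0.628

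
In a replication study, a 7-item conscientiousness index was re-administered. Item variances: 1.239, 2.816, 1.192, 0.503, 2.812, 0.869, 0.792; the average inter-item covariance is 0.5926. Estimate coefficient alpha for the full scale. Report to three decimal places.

coefficient alpha = 0.827

Σσ²ᵢ = 1.239 + 2.816 + 1.192 + 0.503 + 2.812 + 0.869 + 0.792 = 10.223
Sum of the 21 distinct covariances = 21 × 0.5926 = 12.4446
Var(T) = Σσ²ᵢ + 2·Σcov = 10.223 + 2 × 12.4446 = 35.1122
α = (7/6)·(1 − 10.223/35.1122) = 0.827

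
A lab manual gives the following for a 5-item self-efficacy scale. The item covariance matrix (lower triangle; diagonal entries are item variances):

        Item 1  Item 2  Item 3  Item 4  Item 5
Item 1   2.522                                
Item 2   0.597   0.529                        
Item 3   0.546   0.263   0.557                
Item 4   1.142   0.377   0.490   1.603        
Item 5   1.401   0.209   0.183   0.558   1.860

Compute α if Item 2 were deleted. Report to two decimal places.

Remaining items: Item 1, Item 3, Item 4, Item 5 (k = 4).
ΣVar(i) = 2.522 + 0.557 + 1.603 + 1.860 = 6.542
Var(T) = 6.542 + 2 × 4.320 = 15.182
α (item deleted) = (4/3)·(1 − 6.542/15.182) = 0.76

α = 0.76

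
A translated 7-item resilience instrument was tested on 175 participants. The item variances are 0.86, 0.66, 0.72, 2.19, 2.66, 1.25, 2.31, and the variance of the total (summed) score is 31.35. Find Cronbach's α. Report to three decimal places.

Cronbach's α = 0.770

sum of item variances = 0.86 + 0.66 + 0.72 + 2.19 + 2.66 + 1.25 + 2.31 = 10.65
α = (k/(k−1))·(1 − sum of item variances/σ²_total) = (7/6)·(1 − 10.65/31.35) = 0.770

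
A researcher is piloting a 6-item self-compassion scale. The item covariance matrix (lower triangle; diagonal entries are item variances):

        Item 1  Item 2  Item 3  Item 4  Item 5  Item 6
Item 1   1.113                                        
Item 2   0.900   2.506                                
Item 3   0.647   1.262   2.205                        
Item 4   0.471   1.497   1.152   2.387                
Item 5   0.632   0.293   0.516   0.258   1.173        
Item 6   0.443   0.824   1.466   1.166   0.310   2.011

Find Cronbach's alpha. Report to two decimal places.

Cronbach's alpha = 0.81

ΣVar(i) = 1.113 + 2.506 + 2.205 + 2.387 + 1.173 + 2.011 = 11.395
Σ_{i<j} σ_ij = 11.837
total variance = 11.395 + 2 × 11.837 = 35.069
α = (k/(k−1))·(1 − ΣVar(i)/total variance) = (6/5)·(1 − 11.395/35.069) = 0.81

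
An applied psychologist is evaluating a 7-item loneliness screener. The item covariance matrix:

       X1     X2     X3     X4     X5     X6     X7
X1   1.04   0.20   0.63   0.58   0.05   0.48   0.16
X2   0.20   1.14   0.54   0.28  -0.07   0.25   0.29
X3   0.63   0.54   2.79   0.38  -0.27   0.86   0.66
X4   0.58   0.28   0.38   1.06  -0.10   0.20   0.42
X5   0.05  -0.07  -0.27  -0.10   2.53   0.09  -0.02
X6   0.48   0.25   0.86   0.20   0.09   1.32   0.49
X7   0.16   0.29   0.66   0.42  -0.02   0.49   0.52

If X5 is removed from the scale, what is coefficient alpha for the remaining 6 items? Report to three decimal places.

α = 0.744

Remaining items: X1, X2, X3, X4, X6, X7 (k = 6).
sum of item variances = 1.04 + 1.14 + 2.79 + 1.06 + 1.32 + 0.52 = 7.87
σ²_T = 7.87 + 2 × 6.42 = 20.71
α (item deleted) = (6/5)·(1 − 7.87/20.71) = 0.744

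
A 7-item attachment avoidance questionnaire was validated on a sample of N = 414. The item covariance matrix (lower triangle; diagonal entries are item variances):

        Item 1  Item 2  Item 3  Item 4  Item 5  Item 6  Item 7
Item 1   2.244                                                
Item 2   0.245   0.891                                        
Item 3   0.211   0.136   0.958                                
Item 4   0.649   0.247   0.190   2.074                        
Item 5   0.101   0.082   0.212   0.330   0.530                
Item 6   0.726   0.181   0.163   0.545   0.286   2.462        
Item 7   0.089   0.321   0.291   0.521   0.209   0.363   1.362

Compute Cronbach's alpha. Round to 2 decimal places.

α = 0.63

ΣVar(i) = 2.244 + 0.891 + 0.958 + 2.074 + 0.530 + 2.462 + 1.362 = 10.521
Σ_{i<j} σ_ij = 6.098
total variance = 10.521 + 2 × 6.098 = 22.717
α = (k/(k−1))·(1 − ΣVar(i)/total variance) = (7/6)·(1 − 10.521/22.717) = 0.63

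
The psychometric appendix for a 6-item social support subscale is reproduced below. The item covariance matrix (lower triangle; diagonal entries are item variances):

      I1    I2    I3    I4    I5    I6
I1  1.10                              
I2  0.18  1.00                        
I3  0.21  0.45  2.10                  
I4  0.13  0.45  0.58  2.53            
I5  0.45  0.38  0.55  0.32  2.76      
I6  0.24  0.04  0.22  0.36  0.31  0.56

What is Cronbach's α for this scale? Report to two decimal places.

α = 0.59

ΣVar(i) = 1.10 + 1.00 + 2.10 + 2.53 + 2.76 + 0.56 = 10.05
Σ_{i<j} σ_ij = 4.87
σ²_T = 10.05 + 2 × 4.87 = 19.79
α = (k/(k−1))·(1 − ΣVar(i)/σ²_T) = (6/5)·(1 − 10.05/19.79) = 0.59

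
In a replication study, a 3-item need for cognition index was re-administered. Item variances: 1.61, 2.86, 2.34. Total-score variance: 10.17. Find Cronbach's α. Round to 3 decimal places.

Σσ²ᵢ = 1.61 + 2.86 + 2.34 = 6.81
α = (k/(k−1))·(1 − Σσ²ᵢ/Var(T)) = (3/2)·(1 − 6.81/10.17) = 0.496

α = 0.496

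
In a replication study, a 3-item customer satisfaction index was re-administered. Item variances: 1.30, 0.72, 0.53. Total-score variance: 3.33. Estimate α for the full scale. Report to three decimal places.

α = 0.351

Σσᵢ² = 1.30 + 0.72 + 0.53 = 2.55
α = (k/(k−1))·(1 − Σσᵢ²/Var(T)) = (3/2)·(1 − 2.55/3.33) = 0.351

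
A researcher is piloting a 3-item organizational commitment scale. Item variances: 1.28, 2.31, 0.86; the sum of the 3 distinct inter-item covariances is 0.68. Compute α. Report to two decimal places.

Σσ²ᵢ = 1.28 + 2.31 + 0.86 = 4.45
Sum of distinct covariances = 0.68
total variance = Σσ²ᵢ + 2·Σcov = 4.45 + 2 × 0.68 = 5.81
α = (3/2)·(1 − 4.45/5.81) = 0.35

α = 0.35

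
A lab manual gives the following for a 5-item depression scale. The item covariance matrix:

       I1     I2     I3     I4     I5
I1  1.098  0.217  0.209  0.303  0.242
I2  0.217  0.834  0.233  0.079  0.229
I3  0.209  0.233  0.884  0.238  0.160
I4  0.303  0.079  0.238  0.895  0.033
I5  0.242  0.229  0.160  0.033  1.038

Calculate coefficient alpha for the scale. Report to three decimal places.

sum of item variances = 1.098 + 0.834 + 0.884 + 0.895 + 1.038 = 4.749
Sum of the distinct covariances = 1.943
total variance = 4.749 + 2 × 1.943 = 8.635
α = (k/(k−1))·(1 − sum of item variances/total variance) = (5/4)·(1 − 4.749/8.635) = 0.563

coefficient alpha = 0.563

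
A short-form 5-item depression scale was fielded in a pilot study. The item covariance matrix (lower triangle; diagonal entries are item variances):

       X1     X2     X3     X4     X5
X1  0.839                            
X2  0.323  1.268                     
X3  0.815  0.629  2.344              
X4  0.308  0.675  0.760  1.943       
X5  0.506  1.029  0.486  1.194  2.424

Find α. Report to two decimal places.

α = 0.76

Σσ²ᵢ = 0.839 + 1.268 + 2.344 + 1.943 + 2.424 = 8.818
Sum of off-diagonal covariances = 6.725
total variance = 8.818 + 2 × 6.725 = 22.268
α = (k/(k−1))·(1 − Σσ²ᵢ/total variance) = (5/4)·(1 − 8.818/22.268) = 0.76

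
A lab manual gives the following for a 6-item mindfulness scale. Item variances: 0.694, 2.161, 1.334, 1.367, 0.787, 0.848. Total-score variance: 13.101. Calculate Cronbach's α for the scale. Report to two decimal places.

α = 0.54

ΣVar(i) = 0.694 + 2.161 + 1.334 + 1.367 + 0.787 + 0.848 = 7.191
α = (k/(k−1))·(1 − ΣVar(i)/Var(T)) = (6/5)·(1 − 7.191/13.101) = 0.54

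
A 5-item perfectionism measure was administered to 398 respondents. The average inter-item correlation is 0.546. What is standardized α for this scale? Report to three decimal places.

α = 0.857

Standardized α = k·r̄ / (1 + (k−1)·r̄) = 5 × 0.546 / (1 + 4 × 0.546)
  = 2.7300 / 3.1840 = 0.857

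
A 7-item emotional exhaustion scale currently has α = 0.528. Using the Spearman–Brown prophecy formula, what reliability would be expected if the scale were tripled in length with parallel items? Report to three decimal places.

Length factor m = 3
α' = m·α / (1 + (m−1)·α)
   = 3 × 0.528 / (1 + (3 − 1) × 0.528)
   = 1.5840 / 2.0560 = 0.770

predicted reliability = 0.770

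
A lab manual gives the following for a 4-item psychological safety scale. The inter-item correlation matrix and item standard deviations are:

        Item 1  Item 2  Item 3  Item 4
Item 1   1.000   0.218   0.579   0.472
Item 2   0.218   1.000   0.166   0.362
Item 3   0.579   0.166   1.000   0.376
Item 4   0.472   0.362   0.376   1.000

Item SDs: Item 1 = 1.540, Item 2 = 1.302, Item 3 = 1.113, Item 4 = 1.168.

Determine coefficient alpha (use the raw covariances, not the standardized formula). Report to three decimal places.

Σσ²ᵢ = 1.540² + 1.302² + 1.113² + 1.168² = 6.6698
Covariances σ_ij = r_ij · s_i · s_j:
  σ(Item 1,Item 2) = 0.218 × 1.540 × 1.302 = 0.4371
  σ(Item 1,Item 3) = 0.579 × 1.540 × 1.113 = 0.9924
  σ(Item 1,Item 4) = 0.472 × 1.540 × 1.168 = 0.8490
  σ(Item 2,Item 3) = 0.166 × 1.302 × 1.113 = 0.2406
  σ(Item 2,Item 4) = 0.362 × 1.302 × 1.168 = 0.5505
  σ(Item 3,Item 4) = 0.376 × 1.113 × 1.168 = 0.4888
σ²_T = Σσ²ᵢ + 2·Σσ_ij = 6.6698 + 2 × 3.5584 = 13.7866
α = (4/3)·(1 − 6.6698/13.7866) = 0.688

coefficient alpha = 0.688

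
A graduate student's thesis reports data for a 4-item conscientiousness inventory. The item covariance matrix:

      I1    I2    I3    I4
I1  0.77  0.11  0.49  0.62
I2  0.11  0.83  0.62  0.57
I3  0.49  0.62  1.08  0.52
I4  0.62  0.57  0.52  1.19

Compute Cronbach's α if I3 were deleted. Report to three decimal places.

α = 0.724

Remaining items: I1, I2, I4 (k = 3).
sum of item variances = 0.77 + 0.83 + 1.19 = 2.79
σ²_T = 2.79 + 2 × 1.30 = 5.39
α (item deleted) = (3/2)·(1 − 2.79/5.39) = 0.724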